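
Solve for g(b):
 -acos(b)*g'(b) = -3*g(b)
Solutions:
 g(b) = C1*exp(3*Integral(1/acos(b), b))


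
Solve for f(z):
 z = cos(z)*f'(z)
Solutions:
 f(z) = C1 + Integral(z/cos(z), z)


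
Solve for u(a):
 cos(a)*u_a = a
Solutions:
 u(a) = C1 + Integral(a/cos(a), a)


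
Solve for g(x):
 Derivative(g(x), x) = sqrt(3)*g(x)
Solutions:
 g(x) = C1*exp(sqrt(3)*x)


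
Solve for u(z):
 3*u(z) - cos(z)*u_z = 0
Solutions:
 u(z) = C1*(sin(z) + 1)^(3/2)/(sin(z) - 1)^(3/2)


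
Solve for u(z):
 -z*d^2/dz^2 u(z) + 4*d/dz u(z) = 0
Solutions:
 u(z) = C1 + C2*z^5


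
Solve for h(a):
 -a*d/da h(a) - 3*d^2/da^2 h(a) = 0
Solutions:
 h(a) = C1 + C2*erf(sqrt(6)*a/6)


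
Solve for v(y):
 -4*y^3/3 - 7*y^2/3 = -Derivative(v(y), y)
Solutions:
 v(y) = C1 + y^4/3 + 7*y^3/9


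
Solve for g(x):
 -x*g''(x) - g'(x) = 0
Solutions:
 g(x) = C1 + C2*log(x)


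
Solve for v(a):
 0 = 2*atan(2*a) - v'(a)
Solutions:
 v(a) = C1 + 2*a*atan(2*a) - log(4*a^2 + 1)/2


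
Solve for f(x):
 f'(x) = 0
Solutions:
 f(x) = C1


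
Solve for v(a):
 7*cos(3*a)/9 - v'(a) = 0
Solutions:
 v(a) = C1 + 7*sin(3*a)/27


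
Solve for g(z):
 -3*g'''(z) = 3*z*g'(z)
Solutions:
 g(z) = C1 + Integral(C2*airyai(-z) + C3*airybi(-z), z)


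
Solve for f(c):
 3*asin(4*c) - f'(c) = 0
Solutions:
 f(c) = C1 + 3*c*asin(4*c) + 3*sqrt(1 - 16*c^2)/4


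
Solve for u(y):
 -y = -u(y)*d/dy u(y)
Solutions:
 u(y) = -sqrt(C1 + y^2)
 u(y) = sqrt(C1 + y^2)


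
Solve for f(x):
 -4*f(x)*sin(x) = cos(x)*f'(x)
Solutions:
 f(x) = C1*cos(x)^4


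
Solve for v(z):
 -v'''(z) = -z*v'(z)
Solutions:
 v(z) = C1 + Integral(C2*airyai(z) + C3*airybi(z), z)


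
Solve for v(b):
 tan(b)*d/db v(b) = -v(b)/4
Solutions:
 v(b) = C1/sin(b)^(1/4)


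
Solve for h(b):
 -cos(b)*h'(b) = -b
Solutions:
 h(b) = C1 + Integral(b/cos(b), b)


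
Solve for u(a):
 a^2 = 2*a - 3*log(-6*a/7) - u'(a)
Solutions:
 u(a) = C1 - a^3/3 + a^2 - 3*a*log(-a) + 3*a*(-log(6) + 1 + log(7))


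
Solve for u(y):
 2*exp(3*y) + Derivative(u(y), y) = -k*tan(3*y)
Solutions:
 u(y) = C1 + k*log(cos(3*y))/3 - 2*exp(3*y)/3


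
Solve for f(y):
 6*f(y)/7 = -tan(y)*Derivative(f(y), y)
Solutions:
 f(y) = C1/sin(y)^(6/7)


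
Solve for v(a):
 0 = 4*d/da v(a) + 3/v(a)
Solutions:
 v(a) = -sqrt(C1 - 6*a)/2
 v(a) = sqrt(C1 - 6*a)/2


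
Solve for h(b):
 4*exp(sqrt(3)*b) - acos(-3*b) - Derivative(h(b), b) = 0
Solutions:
 h(b) = C1 - b*acos(-3*b) - sqrt(1 - 9*b^2)/3 + 4*sqrt(3)*exp(sqrt(3)*b)/3


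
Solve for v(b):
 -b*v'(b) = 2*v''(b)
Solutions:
 v(b) = C1 + C2*erf(b/2)


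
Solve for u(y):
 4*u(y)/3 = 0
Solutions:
 u(y) = 0


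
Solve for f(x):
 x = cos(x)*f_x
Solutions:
 f(x) = C1 + Integral(x/cos(x), x)


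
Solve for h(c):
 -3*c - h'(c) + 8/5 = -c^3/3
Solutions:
 h(c) = C1 + c^4/12 - 3*c^2/2 + 8*c/5


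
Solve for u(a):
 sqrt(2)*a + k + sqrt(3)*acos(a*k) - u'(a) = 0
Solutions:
 u(a) = C1 + sqrt(2)*a^2/2 + a*k + sqrt(3)*Piecewise((a*acos(a*k) - sqrt(-a^2*k^2 + 1)/k, Ne(k, 0)), (pi*a/2, True))


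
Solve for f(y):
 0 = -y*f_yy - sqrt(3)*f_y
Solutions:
 f(y) = C1 + C2*y^(1 - sqrt(3))


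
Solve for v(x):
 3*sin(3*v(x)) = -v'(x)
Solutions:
 v(x) = -acos((-C1 - exp(18*x))/(C1 - exp(18*x)))/3 + 2*pi/3
 v(x) = acos((-C1 - exp(18*x))/(C1 - exp(18*x)))/3


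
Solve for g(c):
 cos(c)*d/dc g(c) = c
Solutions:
 g(c) = C1 + Integral(c/cos(c), c)


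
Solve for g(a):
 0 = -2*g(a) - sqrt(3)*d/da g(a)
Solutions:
 g(a) = C1*exp(-2*sqrt(3)*a/3)


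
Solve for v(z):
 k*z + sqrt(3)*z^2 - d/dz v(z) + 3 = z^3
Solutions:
 v(z) = C1 + k*z^2/2 - z^4/4 + sqrt(3)*z^3/3 + 3*z


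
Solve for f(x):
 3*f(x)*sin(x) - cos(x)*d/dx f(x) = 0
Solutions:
 f(x) = C1/cos(x)^3


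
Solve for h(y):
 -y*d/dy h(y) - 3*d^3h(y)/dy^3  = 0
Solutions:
 h(y) = C1 + Integral(C2*airyai(-3^(2/3)*y/3) + C3*airybi(-3^(2/3)*y/3), y)


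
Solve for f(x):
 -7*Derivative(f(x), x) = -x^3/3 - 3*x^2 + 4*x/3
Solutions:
 f(x) = C1 + x^4/84 + x^3/7 - 2*x^2/21


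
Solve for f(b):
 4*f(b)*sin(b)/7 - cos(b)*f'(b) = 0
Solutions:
 f(b) = C1/cos(b)^(4/7)


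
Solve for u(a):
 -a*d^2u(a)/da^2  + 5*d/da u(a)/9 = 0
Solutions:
 u(a) = C1 + C2*a^(14/9)


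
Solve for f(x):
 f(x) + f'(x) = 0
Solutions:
 f(x) = C1*exp(-x)


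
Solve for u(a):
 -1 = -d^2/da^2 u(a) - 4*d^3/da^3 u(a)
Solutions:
 u(a) = C1 + C2*a + C3*exp(-a/4) + a^2/2


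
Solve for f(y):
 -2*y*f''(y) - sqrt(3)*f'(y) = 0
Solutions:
 f(y) = C1 + C2*y^(1 - sqrt(3)/2)


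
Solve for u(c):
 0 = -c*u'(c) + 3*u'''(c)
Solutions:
 u(c) = C1 + Integral(C2*airyai(3^(2/3)*c/3) + C3*airybi(3^(2/3)*c/3), c)


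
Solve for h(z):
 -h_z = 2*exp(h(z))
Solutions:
 h(z) = log(1/(C1 + 2*z))


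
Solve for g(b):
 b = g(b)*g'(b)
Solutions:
 g(b) = -sqrt(C1 + b^2)
 g(b) = sqrt(C1 + b^2)


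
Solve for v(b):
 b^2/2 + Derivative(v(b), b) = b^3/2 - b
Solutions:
 v(b) = C1 + b^4/8 - b^3/6 - b^2/2


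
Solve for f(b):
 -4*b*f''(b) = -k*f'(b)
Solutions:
 f(b) = C1 + b^(re(k)/4 + 1)*(C2*sin(log(b)*Abs(im(k))/4) + C3*cos(log(b)*im(k)/4))


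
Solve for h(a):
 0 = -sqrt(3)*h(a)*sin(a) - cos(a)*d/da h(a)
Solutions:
 h(a) = C1*cos(a)^(sqrt(3))


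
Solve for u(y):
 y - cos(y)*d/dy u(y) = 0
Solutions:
 u(y) = C1 + Integral(y/cos(y), y)


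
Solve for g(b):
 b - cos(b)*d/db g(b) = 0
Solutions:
 g(b) = C1 + Integral(b/cos(b), b)


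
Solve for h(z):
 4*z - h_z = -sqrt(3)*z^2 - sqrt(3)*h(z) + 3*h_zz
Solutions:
 h(z) = C1*exp(z*(-1 + sqrt(1 + 12*sqrt(3)))/6) + C2*exp(-z*(1 + sqrt(1 + 12*sqrt(3)))/6) - z^2 - 2*sqrt(3)*z - 2*sqrt(3) - 2


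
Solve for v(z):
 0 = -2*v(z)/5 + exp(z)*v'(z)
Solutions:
 v(z) = C1*exp(-2*exp(-z)/5)


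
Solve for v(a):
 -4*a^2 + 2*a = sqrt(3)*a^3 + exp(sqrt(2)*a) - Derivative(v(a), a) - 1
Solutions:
 v(a) = C1 + sqrt(3)*a^4/4 + 4*a^3/3 - a^2 - a + sqrt(2)*exp(sqrt(2)*a)/2


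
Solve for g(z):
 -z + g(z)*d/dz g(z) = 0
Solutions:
 g(z) = -sqrt(C1 + z^2)
 g(z) = sqrt(C1 + z^2)


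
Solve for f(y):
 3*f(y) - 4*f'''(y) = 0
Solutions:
 f(y) = C3*exp(6^(1/3)*y/2) + (C1*sin(2^(1/3)*3^(5/6)*y/4) + C2*cos(2^(1/3)*3^(5/6)*y/4))*exp(-6^(1/3)*y/4)


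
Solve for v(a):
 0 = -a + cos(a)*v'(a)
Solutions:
 v(a) = C1 + Integral(a/cos(a), a)


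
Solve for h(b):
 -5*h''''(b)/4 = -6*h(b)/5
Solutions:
 h(b) = C1*exp(-24^(1/4)*sqrt(5)*b/5) + C2*exp(24^(1/4)*sqrt(5)*b/5) + C3*sin(24^(1/4)*sqrt(5)*b/5) + C4*cos(24^(1/4)*sqrt(5)*b/5)


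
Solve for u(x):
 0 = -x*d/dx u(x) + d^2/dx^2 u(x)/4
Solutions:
 u(x) = C1 + C2*erfi(sqrt(2)*x)


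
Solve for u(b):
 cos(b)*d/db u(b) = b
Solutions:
 u(b) = C1 + Integral(b/cos(b), b)


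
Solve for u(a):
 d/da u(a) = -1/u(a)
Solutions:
 u(a) = -sqrt(C1 - 2*a)
 u(a) = sqrt(C1 - 2*a)


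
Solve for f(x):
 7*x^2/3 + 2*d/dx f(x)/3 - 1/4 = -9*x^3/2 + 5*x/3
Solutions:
 f(x) = C1 - 27*x^4/16 - 7*x^3/6 + 5*x^2/4 + 3*x/8


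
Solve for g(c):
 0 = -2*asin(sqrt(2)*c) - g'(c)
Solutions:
 g(c) = C1 - 2*c*asin(sqrt(2)*c) - sqrt(2)*sqrt(1 - 2*c^2)


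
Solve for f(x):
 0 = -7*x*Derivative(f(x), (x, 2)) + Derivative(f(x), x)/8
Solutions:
 f(x) = C1 + C2*x^(57/56)


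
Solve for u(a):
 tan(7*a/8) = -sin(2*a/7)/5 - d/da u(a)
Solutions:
 u(a) = C1 + 8*log(cos(7*a/8))/7 + 7*cos(2*a/7)/10


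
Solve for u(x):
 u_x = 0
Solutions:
 u(x) = C1


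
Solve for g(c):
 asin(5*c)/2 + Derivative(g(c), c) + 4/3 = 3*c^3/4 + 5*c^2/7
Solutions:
 g(c) = C1 + 3*c^4/16 + 5*c^3/21 - c*asin(5*c)/2 - 4*c/3 - sqrt(1 - 25*c^2)/10


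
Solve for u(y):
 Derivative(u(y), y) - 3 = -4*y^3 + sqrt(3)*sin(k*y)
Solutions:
 u(y) = C1 - y^4 + 3*y - sqrt(3)*cos(k*y)/k


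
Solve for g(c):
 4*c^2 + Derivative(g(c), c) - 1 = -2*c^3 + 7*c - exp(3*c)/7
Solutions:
 g(c) = C1 - c^4/2 - 4*c^3/3 + 7*c^2/2 + c - exp(3*c)/21


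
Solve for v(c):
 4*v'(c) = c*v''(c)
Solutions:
 v(c) = C1 + C2*c^5


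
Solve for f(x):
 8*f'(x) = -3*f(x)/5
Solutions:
 f(x) = C1*exp(-3*x/40)


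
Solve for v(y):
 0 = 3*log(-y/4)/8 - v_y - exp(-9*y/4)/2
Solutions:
 v(y) = C1 + 3*y*log(-y)/8 + 3*y*(-2*log(2) - 1)/8 + 2*exp(-9*y/4)/9


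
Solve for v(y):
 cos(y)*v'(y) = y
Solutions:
 v(y) = C1 + Integral(y/cos(y), y)


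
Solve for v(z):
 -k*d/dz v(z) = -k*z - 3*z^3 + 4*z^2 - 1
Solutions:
 v(z) = C1 + z^2/2 + 3*z^4/(4*k) - 4*z^3/(3*k) + z/k


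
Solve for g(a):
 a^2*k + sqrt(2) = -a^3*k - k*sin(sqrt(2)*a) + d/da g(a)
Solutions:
 g(a) = C1 + a^4*k/4 + a^3*k/3 + sqrt(2)*a - sqrt(2)*k*cos(sqrt(2)*a)/2


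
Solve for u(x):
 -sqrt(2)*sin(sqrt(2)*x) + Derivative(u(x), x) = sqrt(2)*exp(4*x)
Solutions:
 u(x) = C1 + sqrt(2)*exp(4*x)/4 - cos(sqrt(2)*x)


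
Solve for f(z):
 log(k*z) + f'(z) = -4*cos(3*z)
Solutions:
 f(z) = C1 - z*log(k*z) + z - 4*sin(3*z)/3


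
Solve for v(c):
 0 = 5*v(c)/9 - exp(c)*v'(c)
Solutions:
 v(c) = C1*exp(-5*exp(-c)/9)


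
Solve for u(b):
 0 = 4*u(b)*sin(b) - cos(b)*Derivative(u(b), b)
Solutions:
 u(b) = C1/cos(b)^4


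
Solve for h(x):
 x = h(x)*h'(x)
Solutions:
 h(x) = -sqrt(C1 + x^2)
 h(x) = sqrt(C1 + x^2)


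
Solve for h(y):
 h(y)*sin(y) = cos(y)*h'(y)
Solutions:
 h(y) = C1/cos(y)


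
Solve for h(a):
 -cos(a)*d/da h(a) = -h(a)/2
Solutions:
 h(a) = C1*(sin(a) + 1)^(1/4)/(sin(a) - 1)^(1/4)


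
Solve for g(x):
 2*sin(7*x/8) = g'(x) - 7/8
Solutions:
 g(x) = C1 + 7*x/8 - 16*cos(7*x/8)/7


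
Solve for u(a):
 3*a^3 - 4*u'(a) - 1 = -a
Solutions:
 u(a) = C1 + 3*a^4/16 + a^2/8 - a/4


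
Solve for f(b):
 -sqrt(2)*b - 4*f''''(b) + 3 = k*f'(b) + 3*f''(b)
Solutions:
 f(b) = C1 + C2*exp(b*(-(k + sqrt(k^2 + 1))^(1/3) + (k + sqrt(k^2 + 1))^(-1/3))/2) + C3*exp(b*((k + sqrt(k^2 + 1))^(1/3)/4 - sqrt(3)*I*(k + sqrt(k^2 + 1))^(1/3)/4 + 1/((-1 + sqrt(3)*I)*(k + sqrt(k^2 + 1))^(1/3)))) + C4*exp(b*((k + sqrt(k^2 + 1))^(1/3)/4 + sqrt(3)*I*(k + sqrt(k^2 + 1))^(1/3)/4 - 1/((1 + sqrt(3)*I)*(k + sqrt(k^2 + 1))^(1/3)))) - sqrt(2)*b^2/(2*k) + 3*b/k + 3*sqrt(2)*b/k^2


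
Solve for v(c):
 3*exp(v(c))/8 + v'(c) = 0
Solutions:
 v(c) = log(1/(C1 + 3*c)) + 3*log(2)


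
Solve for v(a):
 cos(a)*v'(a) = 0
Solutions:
 v(a) = C1


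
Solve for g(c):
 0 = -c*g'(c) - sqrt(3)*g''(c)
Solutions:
 g(c) = C1 + C2*erf(sqrt(2)*3^(3/4)*c/6)


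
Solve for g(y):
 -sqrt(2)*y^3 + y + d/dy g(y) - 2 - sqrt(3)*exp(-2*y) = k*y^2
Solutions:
 g(y) = C1 + k*y^3/3 + sqrt(2)*y^4/4 - y^2/2 + 2*y - sqrt(3)*exp(-2*y)/2


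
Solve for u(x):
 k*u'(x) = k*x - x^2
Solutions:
 u(x) = C1 + x^2/2 - x^3/(3*k)


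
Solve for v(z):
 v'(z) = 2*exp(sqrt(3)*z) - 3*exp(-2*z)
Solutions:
 v(z) = C1 + 2*sqrt(3)*exp(sqrt(3)*z)/3 + 3*exp(-2*z)/2


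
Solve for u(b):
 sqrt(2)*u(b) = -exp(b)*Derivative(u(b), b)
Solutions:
 u(b) = C1*exp(sqrt(2)*exp(-b))


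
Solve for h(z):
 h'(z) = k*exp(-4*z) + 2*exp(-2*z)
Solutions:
 h(z) = C1 - k*exp(-4*z)/4 - exp(-2*z)


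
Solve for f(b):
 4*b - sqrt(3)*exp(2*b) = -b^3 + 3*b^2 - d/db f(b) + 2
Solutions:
 f(b) = C1 - b^4/4 + b^3 - 2*b^2 + 2*b + sqrt(3)*exp(2*b)/2


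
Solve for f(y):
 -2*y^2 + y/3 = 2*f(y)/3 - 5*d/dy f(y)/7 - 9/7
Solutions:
 f(y) = C1*exp(14*y/15) - 3*y^2 - 83*y/14 - 867/196


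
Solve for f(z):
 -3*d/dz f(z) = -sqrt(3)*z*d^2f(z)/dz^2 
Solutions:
 f(z) = C1 + C2*z^(1 + sqrt(3))


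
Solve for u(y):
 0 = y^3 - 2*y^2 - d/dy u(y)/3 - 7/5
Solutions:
 u(y) = C1 + 3*y^4/4 - 2*y^3 - 21*y/5


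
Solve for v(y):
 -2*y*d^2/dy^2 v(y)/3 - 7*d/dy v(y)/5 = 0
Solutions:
 v(y) = C1 + C2/y^(11/10)


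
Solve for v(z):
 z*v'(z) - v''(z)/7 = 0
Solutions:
 v(z) = C1 + C2*erfi(sqrt(14)*z/2)


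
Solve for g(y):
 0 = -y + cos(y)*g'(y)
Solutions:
 g(y) = C1 + Integral(y/cos(y), y)


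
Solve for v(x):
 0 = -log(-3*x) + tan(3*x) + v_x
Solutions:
 v(x) = C1 + x*log(-x) - x + x*log(3) + log(cos(3*x))/3


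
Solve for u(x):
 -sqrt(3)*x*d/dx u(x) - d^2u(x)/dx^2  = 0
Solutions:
 u(x) = C1 + C2*erf(sqrt(2)*3^(1/4)*x/2)


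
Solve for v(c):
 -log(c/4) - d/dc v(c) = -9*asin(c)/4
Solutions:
 v(c) = C1 - c*log(c) + 9*c*asin(c)/4 + c + 2*c*log(2) + 9*sqrt(1 - c^2)/4


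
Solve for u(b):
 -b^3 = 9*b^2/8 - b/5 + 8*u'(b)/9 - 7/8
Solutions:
 u(b) = C1 - 9*b^4/32 - 27*b^3/64 + 9*b^2/80 + 63*b/64


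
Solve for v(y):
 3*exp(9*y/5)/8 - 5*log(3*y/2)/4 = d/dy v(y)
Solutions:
 v(y) = C1 - 5*y*log(y)/4 + 5*y*(-log(3) + log(2) + 1)/4 + 5*exp(9*y/5)/24


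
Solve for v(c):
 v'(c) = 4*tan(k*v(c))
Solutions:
 v(c) = Piecewise((-asin(exp(C1*k + 4*c*k))/k + pi/k, Ne(k, 0)), (nan, True))
 v(c) = Piecewise((asin(exp(C1*k + 4*c*k))/k, Ne(k, 0)), (nan, True))


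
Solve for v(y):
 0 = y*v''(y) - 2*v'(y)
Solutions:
 v(y) = C1 + C2*y^3


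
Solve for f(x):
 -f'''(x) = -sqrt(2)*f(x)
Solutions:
 f(x) = C3*exp(2^(1/6)*x) + (C1*sin(2^(1/6)*sqrt(3)*x/2) + C2*cos(2^(1/6)*sqrt(3)*x/2))*exp(-2^(1/6)*x/2)


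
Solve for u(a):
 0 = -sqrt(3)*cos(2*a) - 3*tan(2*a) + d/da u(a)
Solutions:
 u(a) = C1 - 3*log(cos(2*a))/2 + sqrt(3)*sin(2*a)/2


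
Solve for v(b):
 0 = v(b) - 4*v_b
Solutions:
 v(b) = C1*exp(b/4)


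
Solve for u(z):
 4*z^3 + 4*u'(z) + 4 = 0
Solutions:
 u(z) = C1 - z^4/4 - z


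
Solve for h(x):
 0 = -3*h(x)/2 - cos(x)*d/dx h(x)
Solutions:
 h(x) = C1*(sin(x) - 1)^(3/4)/(sin(x) + 1)^(3/4)


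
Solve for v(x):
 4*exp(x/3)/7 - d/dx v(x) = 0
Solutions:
 v(x) = C1 + 12*exp(x/3)/7


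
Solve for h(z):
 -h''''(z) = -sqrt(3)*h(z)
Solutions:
 h(z) = C1*exp(-3^(1/8)*z) + C2*exp(3^(1/8)*z) + C3*sin(3^(1/8)*z) + C4*cos(3^(1/8)*z)


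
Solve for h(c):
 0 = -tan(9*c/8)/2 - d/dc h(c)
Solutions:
 h(c) = C1 + 4*log(cos(9*c/8))/9


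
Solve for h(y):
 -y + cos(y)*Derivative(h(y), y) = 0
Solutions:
 h(y) = C1 + Integral(y/cos(y), y)


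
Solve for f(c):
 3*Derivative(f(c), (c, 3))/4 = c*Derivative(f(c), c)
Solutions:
 f(c) = C1 + Integral(C2*airyai(6^(2/3)*c/3) + C3*airybi(6^(2/3)*c/3), c)


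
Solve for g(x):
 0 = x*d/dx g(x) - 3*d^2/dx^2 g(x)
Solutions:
 g(x) = C1 + C2*erfi(sqrt(6)*x/6)


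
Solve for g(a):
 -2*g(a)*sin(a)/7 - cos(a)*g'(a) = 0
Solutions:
 g(a) = C1*cos(a)^(2/7)


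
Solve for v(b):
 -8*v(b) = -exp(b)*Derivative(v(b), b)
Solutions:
 v(b) = C1*exp(-8*exp(-b))


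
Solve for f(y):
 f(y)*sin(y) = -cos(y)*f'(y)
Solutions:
 f(y) = C1*cos(y)


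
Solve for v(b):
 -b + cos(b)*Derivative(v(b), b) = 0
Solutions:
 v(b) = C1 + Integral(b/cos(b), b)


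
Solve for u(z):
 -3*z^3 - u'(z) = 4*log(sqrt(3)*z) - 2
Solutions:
 u(z) = C1 - 3*z^4/4 - 4*z*log(z) - z*log(9) + 6*z


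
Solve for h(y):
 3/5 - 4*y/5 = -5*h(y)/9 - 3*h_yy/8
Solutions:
 h(y) = C1*sin(2*sqrt(30)*y/9) + C2*cos(2*sqrt(30)*y/9) + 36*y/25 - 27/25


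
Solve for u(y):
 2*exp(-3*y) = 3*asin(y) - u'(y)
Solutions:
 u(y) = C1 + 3*y*asin(y) + 3*sqrt(1 - y^2) + 2*exp(-3*y)/3


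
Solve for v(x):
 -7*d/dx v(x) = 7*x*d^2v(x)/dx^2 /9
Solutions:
 v(x) = C1 + C2/x^8


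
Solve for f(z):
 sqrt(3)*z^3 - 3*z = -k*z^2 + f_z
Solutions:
 f(z) = C1 + k*z^3/3 + sqrt(3)*z^4/4 - 3*z^2/2


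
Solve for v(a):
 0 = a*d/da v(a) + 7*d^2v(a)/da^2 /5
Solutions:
 v(a) = C1 + C2*erf(sqrt(70)*a/14)


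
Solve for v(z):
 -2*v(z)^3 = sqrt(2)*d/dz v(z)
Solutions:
 v(z) = -sqrt(2)*sqrt(-1/(C1 - sqrt(2)*z))/2
 v(z) = sqrt(2)*sqrt(-1/(C1 - sqrt(2)*z))/2


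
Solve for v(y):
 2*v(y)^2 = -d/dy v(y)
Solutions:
 v(y) = 1/(C1 + 2*y)


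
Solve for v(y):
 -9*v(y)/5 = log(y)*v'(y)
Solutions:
 v(y) = C1*exp(-9*li(y)/5)


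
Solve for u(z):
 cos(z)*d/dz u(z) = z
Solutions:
 u(z) = C1 + Integral(z/cos(z), z)


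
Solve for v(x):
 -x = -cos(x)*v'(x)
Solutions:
 v(x) = C1 + Integral(x/cos(x), x)


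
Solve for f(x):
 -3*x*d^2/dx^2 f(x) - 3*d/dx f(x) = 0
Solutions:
 f(x) = C1 + C2*log(x)


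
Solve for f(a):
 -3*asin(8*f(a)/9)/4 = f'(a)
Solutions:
 Integral(1/asin(8*_y/9), (_y, f(a))) = C1 - 3*a/4


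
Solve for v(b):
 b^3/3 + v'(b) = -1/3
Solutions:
 v(b) = C1 - b^4/12 - b/3


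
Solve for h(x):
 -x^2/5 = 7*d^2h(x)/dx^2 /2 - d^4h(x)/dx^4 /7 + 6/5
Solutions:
 h(x) = C1 + C2*x + C3*exp(-7*sqrt(2)*x/2) + C4*exp(7*sqrt(2)*x/2) - x^4/210 - 298*x^2/1715


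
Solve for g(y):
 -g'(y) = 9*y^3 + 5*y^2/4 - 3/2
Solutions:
 g(y) = C1 - 9*y^4/4 - 5*y^3/12 + 3*y/2


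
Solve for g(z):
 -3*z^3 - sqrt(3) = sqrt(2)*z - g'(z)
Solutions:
 g(z) = C1 + 3*z^4/4 + sqrt(2)*z^2/2 + sqrt(3)*z


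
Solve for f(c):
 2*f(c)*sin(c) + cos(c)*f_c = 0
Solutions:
 f(c) = C1*cos(c)^2


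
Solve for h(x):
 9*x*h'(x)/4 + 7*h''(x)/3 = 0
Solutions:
 h(x) = C1 + C2*erf(3*sqrt(42)*x/28)


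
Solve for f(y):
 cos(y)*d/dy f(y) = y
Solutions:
 f(y) = C1 + Integral(y/cos(y), y)


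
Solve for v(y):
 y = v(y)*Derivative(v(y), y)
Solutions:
 v(y) = -sqrt(C1 + y^2)
 v(y) = sqrt(C1 + y^2)


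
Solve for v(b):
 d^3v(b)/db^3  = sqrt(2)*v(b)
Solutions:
 v(b) = C3*exp(2^(1/6)*b) + (C1*sin(2^(1/6)*sqrt(3)*b/2) + C2*cos(2^(1/6)*sqrt(3)*b/2))*exp(-2^(1/6)*b/2)


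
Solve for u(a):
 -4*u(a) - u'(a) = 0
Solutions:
 u(a) = C1*exp(-4*a)


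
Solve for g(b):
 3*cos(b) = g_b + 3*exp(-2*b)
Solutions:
 g(b) = C1 + 3*sin(b) + 3*exp(-2*b)/2


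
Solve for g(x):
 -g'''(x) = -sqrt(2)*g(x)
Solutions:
 g(x) = C3*exp(2^(1/6)*x) + (C1*sin(2^(1/6)*sqrt(3)*x/2) + C2*cos(2^(1/6)*sqrt(3)*x/2))*exp(-2^(1/6)*x/2)


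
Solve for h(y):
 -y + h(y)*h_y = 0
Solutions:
 h(y) = -sqrt(C1 + y^2)
 h(y) = sqrt(C1 + y^2)


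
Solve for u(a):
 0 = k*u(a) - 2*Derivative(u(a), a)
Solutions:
 u(a) = C1*exp(a*k/2)


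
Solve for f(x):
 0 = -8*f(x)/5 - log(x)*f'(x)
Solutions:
 f(x) = C1*exp(-8*li(x)/5)


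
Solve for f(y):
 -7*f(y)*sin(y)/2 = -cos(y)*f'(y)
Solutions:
 f(y) = C1/cos(y)^(7/2)


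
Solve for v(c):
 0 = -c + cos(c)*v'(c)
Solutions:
 v(c) = C1 + Integral(c/cos(c), c)


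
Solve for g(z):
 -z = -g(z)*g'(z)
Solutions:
 g(z) = -sqrt(C1 + z^2)
 g(z) = sqrt(C1 + z^2)


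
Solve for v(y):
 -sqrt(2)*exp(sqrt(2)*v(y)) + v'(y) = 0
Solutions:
 v(y) = sqrt(2)*(2*log(-1/(C1 + sqrt(2)*y)) - log(2))/4


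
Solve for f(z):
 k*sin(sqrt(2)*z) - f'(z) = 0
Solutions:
 f(z) = C1 - sqrt(2)*k*cos(sqrt(2)*z)/2


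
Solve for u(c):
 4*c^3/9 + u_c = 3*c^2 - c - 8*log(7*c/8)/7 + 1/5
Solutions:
 u(c) = C1 - c^4/9 + c^3 - c^2/2 - 8*c*log(c)/7 - 8*c*log(7)/7 + 47*c/35 + 24*c*log(2)/7


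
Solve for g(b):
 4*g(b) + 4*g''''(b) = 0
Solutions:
 g(b) = (C1*sin(sqrt(2)*b/2) + C2*cos(sqrt(2)*b/2))*exp(-sqrt(2)*b/2) + (C3*sin(sqrt(2)*b/2) + C4*cos(sqrt(2)*b/2))*exp(sqrt(2)*b/2)


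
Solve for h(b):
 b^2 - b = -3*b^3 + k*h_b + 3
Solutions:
 h(b) = C1 + 3*b^4/(4*k) + b^3/(3*k) - b^2/(2*k) - 3*b/k


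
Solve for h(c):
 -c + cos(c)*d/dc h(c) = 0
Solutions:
 h(c) = C1 + Integral(c/cos(c), c)


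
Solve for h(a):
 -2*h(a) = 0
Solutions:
 h(a) = 0


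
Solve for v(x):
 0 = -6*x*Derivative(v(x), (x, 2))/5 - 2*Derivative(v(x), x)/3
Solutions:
 v(x) = C1 + C2*x^(4/9)


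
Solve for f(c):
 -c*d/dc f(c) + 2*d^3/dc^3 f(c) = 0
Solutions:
 f(c) = C1 + Integral(C2*airyai(2^(2/3)*c/2) + C3*airybi(2^(2/3)*c/2), c)


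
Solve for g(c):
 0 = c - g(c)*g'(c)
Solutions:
 g(c) = -sqrt(C1 + c^2)
 g(c) = sqrt(C1 + c^2)


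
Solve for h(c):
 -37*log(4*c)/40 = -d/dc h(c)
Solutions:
 h(c) = C1 + 37*c*log(c)/40 - 37*c/40 + 37*c*log(2)/20


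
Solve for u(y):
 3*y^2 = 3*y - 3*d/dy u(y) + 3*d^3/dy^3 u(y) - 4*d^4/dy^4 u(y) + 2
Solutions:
 u(y) = C1 + C2*exp(y*((4*sqrt(33) + 23)^(-1/3) + 2 + (4*sqrt(33) + 23)^(1/3))/8)*sin(sqrt(3)*y*(-(4*sqrt(33) + 23)^(1/3) + (4*sqrt(33) + 23)^(-1/3))/8) + C3*exp(y*((4*sqrt(33) + 23)^(-1/3) + 2 + (4*sqrt(33) + 23)^(1/3))/8)*cos(sqrt(3)*y*(-(4*sqrt(33) + 23)^(1/3) + (4*sqrt(33) + 23)^(-1/3))/8) + C4*exp(y*(-(4*sqrt(33) + 23)^(1/3) - 1/(4*sqrt(33) + 23)^(1/3) + 1)/4) - y^3/3 + y^2/2 - 4*y/3


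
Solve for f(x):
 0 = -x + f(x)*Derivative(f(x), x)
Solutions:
 f(x) = -sqrt(C1 + x^2)
 f(x) = sqrt(C1 + x^2)


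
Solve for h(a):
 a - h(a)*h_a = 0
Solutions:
 h(a) = -sqrt(C1 + a^2)
 h(a) = sqrt(C1 + a^2)


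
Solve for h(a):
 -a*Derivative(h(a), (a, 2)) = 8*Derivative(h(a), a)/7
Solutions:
 h(a) = C1 + C2/a^(1/7)


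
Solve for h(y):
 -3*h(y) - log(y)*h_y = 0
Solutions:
 h(y) = C1*exp(-3*li(y))


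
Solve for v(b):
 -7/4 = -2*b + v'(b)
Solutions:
 v(b) = C1 + b^2 - 7*b/4


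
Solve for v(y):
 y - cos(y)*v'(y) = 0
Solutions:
 v(y) = C1 + Integral(y/cos(y), y)


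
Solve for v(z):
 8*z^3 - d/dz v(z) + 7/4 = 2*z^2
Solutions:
 v(z) = C1 + 2*z^4 - 2*z^3/3 + 7*z/4


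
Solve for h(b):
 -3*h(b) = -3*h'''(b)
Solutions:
 h(b) = C3*exp(b) + (C1*sin(sqrt(3)*b/2) + C2*cos(sqrt(3)*b/2))*exp(-b/2)


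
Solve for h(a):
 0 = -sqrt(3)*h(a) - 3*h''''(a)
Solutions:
 h(a) = (C1*sin(sqrt(2)*3^(7/8)*a/6) + C2*cos(sqrt(2)*3^(7/8)*a/6))*exp(-sqrt(2)*3^(7/8)*a/6) + (C3*sin(sqrt(2)*3^(7/8)*a/6) + C4*cos(sqrt(2)*3^(7/8)*a/6))*exp(sqrt(2)*3^(7/8)*a/6)


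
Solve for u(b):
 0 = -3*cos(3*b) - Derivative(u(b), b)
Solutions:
 u(b) = C1 - sin(3*b)


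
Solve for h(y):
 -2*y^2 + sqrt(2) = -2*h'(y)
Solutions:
 h(y) = C1 + y^3/3 - sqrt(2)*y/2


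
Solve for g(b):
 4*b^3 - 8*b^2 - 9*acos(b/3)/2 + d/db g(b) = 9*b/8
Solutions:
 g(b) = C1 - b^4 + 8*b^3/3 + 9*b^2/16 + 9*b*acos(b/3)/2 - 9*sqrt(9 - b^2)/2


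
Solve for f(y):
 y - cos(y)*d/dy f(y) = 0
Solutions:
 f(y) = C1 + Integral(y/cos(y), y)


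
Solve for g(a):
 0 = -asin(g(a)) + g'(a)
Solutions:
 Integral(1/asin(_y), (_y, g(a))) = C1 + a


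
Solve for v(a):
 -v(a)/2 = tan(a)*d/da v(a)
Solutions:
 v(a) = C1/sqrt(sin(a))


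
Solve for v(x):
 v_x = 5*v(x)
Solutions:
 v(x) = C1*exp(5*x)


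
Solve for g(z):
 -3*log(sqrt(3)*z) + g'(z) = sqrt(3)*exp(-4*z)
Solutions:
 g(z) = C1 + 3*z*log(z) + z*(-3 + 3*log(3)/2) - sqrt(3)*exp(-4*z)/4


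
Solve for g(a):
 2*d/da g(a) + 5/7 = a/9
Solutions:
 g(a) = C1 + a^2/36 - 5*a/14


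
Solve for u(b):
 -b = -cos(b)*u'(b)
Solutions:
 u(b) = C1 + Integral(b/cos(b), b)


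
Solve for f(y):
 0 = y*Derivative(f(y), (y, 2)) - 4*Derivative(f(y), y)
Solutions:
 f(y) = C1 + C2*y^5


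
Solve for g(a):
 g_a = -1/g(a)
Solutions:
 g(a) = -sqrt(C1 - 2*a)
 g(a) = sqrt(C1 - 2*a)


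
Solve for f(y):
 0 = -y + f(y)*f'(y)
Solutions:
 f(y) = -sqrt(C1 + y^2)
 f(y) = sqrt(C1 + y^2)


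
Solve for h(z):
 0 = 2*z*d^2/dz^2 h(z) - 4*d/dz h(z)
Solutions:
 h(z) = C1 + C2*z^3


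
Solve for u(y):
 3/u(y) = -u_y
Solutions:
 u(y) = -sqrt(C1 - 6*y)
 u(y) = sqrt(C1 - 6*y)


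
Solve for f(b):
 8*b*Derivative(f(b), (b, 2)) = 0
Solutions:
 f(b) = C1 + C2*b


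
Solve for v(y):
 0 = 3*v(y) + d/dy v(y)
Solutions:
 v(y) = C1*exp(-3*y)


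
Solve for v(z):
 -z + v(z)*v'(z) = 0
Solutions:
 v(z) = -sqrt(C1 + z^2)
 v(z) = sqrt(C1 + z^2)


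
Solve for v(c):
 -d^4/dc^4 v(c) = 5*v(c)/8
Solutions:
 v(c) = (C1*sin(2^(3/4)*5^(1/4)*c/4) + C2*cos(2^(3/4)*5^(1/4)*c/4))*exp(-2^(3/4)*5^(1/4)*c/4) + (C3*sin(2^(3/4)*5^(1/4)*c/4) + C4*cos(2^(3/4)*5^(1/4)*c/4))*exp(2^(3/4)*5^(1/4)*c/4)


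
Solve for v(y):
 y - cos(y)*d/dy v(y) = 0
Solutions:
 v(y) = C1 + Integral(y/cos(y), y)


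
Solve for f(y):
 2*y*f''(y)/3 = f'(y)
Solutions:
 f(y) = C1 + C2*y^(5/2)


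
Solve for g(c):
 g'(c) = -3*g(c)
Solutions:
 g(c) = C1*exp(-3*c)


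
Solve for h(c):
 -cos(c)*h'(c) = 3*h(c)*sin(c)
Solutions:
 h(c) = C1*cos(c)^3


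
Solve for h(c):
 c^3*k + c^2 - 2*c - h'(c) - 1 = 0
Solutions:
 h(c) = C1 + c^4*k/4 + c^3/3 - c^2 - c


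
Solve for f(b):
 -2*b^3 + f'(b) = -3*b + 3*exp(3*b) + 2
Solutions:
 f(b) = C1 + b^4/2 - 3*b^2/2 + 2*b + exp(3*b)


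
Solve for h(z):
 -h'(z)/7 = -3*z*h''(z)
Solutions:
 h(z) = C1 + C2*z^(22/21)


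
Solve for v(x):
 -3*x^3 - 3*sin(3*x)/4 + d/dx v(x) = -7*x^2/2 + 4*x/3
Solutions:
 v(x) = C1 + 3*x^4/4 - 7*x^3/6 + 2*x^2/3 - cos(3*x)/4


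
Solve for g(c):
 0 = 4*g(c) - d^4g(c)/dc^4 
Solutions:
 g(c) = C1*exp(-sqrt(2)*c) + C2*exp(sqrt(2)*c) + C3*sin(sqrt(2)*c) + C4*cos(sqrt(2)*c)


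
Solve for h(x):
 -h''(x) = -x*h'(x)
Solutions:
 h(x) = C1 + C2*erfi(sqrt(2)*x/2)


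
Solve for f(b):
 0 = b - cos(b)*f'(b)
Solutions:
 f(b) = C1 + Integral(b/cos(b), b)


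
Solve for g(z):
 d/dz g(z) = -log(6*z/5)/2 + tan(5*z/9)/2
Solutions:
 g(z) = C1 - z*log(z)/2 - z*log(6) + z/2 + z*log(30)/2 - 9*log(cos(5*z/9))/10


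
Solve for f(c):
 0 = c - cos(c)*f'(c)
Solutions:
 f(c) = C1 + Integral(c/cos(c), c)


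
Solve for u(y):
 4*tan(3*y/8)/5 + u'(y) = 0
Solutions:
 u(y) = C1 + 32*log(cos(3*y/8))/15


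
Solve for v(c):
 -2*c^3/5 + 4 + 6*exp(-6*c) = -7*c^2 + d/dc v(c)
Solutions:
 v(c) = C1 - c^4/10 + 7*c^3/3 + 4*c - exp(-6*c)


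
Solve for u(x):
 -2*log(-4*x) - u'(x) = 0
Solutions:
 u(x) = C1 - 2*x*log(-x) + 2*x*(1 - 2*log(2))


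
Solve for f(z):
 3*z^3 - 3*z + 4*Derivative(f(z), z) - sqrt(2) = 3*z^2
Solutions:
 f(z) = C1 - 3*z^4/16 + z^3/4 + 3*z^2/8 + sqrt(2)*z/4


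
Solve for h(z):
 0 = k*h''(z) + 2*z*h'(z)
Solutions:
 h(z) = C1 + C2*sqrt(k)*erf(z*sqrt(1/k))


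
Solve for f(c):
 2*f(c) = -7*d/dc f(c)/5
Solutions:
 f(c) = C1*exp(-10*c/7)


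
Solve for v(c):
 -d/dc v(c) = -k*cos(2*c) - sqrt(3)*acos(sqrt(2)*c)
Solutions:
 v(c) = C1 + k*sin(2*c)/2 + sqrt(3)*(c*acos(sqrt(2)*c) - sqrt(2)*sqrt(1 - 2*c^2)/2)


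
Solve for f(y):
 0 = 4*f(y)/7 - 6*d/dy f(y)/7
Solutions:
 f(y) = C1*exp(2*y/3)


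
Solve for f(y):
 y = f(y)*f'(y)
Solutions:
 f(y) = -sqrt(C1 + y^2)
 f(y) = sqrt(C1 + y^2)


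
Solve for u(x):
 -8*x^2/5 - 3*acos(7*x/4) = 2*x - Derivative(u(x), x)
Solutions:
 u(x) = C1 + 8*x^3/15 + x^2 + 3*x*acos(7*x/4) - 3*sqrt(16 - 49*x^2)/7


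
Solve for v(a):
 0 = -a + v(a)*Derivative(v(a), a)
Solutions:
 v(a) = -sqrt(C1 + a^2)
 v(a) = sqrt(C1 + a^2)


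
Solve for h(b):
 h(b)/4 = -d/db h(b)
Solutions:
 h(b) = C1*exp(-b/4)


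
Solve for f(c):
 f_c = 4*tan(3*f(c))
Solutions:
 f(c) = -asin(C1*exp(12*c))/3 + pi/3
 f(c) = asin(C1*exp(12*c))/3


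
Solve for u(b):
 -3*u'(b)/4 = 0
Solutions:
 u(b) = C1


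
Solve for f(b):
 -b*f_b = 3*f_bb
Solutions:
 f(b) = C1 + C2*erf(sqrt(6)*b/6)


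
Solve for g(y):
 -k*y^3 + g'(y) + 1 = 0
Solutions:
 g(y) = C1 + k*y^4/4 - y


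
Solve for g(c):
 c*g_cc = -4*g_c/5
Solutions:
 g(c) = C1 + C2*c^(1/5)


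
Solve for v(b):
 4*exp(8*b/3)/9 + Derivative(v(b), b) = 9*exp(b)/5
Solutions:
 v(b) = C1 - exp(8*b/3)/6 + 9*exp(b)/5


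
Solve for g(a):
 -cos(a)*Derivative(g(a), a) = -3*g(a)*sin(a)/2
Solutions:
 g(a) = C1/cos(a)^(3/2)


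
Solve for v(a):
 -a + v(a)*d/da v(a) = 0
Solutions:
 v(a) = -sqrt(C1 + a^2)
 v(a) = sqrt(C1 + a^2)


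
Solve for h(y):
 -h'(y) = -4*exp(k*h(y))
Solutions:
 h(y) = Piecewise((log(-1/(C1*k + 4*k*y))/k, Ne(k, 0)), (nan, True))
 h(y) = Piecewise((C1 + 4*y, Eq(k, 0)), (nan, True))


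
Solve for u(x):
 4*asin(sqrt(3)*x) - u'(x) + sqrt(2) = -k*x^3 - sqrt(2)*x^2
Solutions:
 u(x) = C1 + k*x^4/4 + sqrt(2)*x^3/3 + 4*x*asin(sqrt(3)*x) + sqrt(2)*x + 4*sqrt(3)*sqrt(1 - 3*x^2)/3


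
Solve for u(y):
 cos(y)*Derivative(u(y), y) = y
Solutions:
 u(y) = C1 + Integral(y/cos(y), y)


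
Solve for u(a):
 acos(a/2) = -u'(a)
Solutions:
 u(a) = C1 - a*acos(a/2) + sqrt(4 - a^2)


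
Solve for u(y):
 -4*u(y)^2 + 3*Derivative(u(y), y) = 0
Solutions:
 u(y) = -3/(C1 + 4*y)


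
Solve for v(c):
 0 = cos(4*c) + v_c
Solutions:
 v(c) = C1 - sin(4*c)/4


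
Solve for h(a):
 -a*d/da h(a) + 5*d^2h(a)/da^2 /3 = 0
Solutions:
 h(a) = C1 + C2*erfi(sqrt(30)*a/10)


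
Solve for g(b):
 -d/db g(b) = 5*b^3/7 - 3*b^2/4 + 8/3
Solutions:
 g(b) = C1 - 5*b^4/28 + b^3/4 - 8*b/3


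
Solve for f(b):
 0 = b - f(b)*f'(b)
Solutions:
 f(b) = -sqrt(C1 + b^2)
 f(b) = sqrt(C1 + b^2)


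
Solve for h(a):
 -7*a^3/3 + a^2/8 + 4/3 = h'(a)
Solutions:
 h(a) = C1 - 7*a^4/12 + a^3/24 + 4*a/3


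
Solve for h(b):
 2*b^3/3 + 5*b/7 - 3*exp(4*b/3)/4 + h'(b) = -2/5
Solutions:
 h(b) = C1 - b^4/6 - 5*b^2/14 - 2*b/5 + 9*exp(4*b/3)/16


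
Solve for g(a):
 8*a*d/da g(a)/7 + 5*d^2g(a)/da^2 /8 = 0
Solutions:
 g(a) = C1 + C2*erf(4*sqrt(70)*a/35)


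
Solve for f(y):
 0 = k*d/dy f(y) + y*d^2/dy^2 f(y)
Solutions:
 f(y) = C1 + y^(1 - re(k))*(C2*sin(log(y)*Abs(im(k))) + C3*cos(log(y)*im(k)))


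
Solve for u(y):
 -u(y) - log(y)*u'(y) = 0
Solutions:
 u(y) = C1*exp(-li(y))


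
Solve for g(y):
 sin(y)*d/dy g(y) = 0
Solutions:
 g(y) = C1


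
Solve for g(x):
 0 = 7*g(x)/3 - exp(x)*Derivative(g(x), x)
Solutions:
 g(x) = C1*exp(-7*exp(-x)/3)


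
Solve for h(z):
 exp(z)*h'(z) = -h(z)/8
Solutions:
 h(z) = C1*exp(exp(-z)/8)


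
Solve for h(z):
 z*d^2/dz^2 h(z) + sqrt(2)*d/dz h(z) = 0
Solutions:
 h(z) = C1 + C2*z^(1 - sqrt(2))


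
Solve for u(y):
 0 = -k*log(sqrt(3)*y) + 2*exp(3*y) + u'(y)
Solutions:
 u(y) = C1 + k*y*log(y) + k*y*(-1 + log(3)/2) - 2*exp(3*y)/3


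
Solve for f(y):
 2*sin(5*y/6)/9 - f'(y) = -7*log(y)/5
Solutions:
 f(y) = C1 + 7*y*log(y)/5 - 7*y/5 - 4*cos(5*y/6)/15


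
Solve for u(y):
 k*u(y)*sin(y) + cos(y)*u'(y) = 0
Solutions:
 u(y) = C1*exp(k*log(cos(y)))


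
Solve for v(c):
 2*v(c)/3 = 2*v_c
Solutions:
 v(c) = C1*exp(c/3)


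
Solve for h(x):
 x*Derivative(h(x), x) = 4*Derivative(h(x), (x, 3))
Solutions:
 h(x) = C1 + Integral(C2*airyai(2^(1/3)*x/2) + C3*airybi(2^(1/3)*x/2), x)


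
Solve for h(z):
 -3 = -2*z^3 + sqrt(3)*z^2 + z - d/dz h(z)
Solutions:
 h(z) = C1 - z^4/2 + sqrt(3)*z^3/3 + z^2/2 + 3*z


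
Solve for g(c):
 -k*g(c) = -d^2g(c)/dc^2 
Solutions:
 g(c) = C1*exp(-c*sqrt(k)) + C2*exp(c*sqrt(k))


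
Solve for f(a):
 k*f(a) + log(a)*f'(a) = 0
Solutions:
 f(a) = C1*exp(-k*li(a))


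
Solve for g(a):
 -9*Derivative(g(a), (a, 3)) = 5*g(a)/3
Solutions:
 g(a) = C3*exp(-5^(1/3)*a/3) + (C1*sin(sqrt(3)*5^(1/3)*a/6) + C2*cos(sqrt(3)*5^(1/3)*a/6))*exp(5^(1/3)*a/6)


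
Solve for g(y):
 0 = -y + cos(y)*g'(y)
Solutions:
 g(y) = C1 + Integral(y/cos(y), y)


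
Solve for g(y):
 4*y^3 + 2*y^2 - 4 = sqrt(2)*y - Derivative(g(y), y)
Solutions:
 g(y) = C1 - y^4 - 2*y^3/3 + sqrt(2)*y^2/2 + 4*y


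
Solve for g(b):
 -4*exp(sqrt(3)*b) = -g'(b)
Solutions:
 g(b) = C1 + 4*sqrt(3)*exp(sqrt(3)*b)/3


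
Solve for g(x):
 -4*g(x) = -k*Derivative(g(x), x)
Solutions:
 g(x) = C1*exp(4*x/k)


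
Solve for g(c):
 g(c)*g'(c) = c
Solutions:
 g(c) = -sqrt(C1 + c^2)
 g(c) = sqrt(C1 + c^2)


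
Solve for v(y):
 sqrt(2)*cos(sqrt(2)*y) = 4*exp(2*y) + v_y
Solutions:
 v(y) = C1 - 2*exp(2*y) + sin(sqrt(2)*y)


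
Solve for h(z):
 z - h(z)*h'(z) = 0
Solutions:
 h(z) = -sqrt(C1 + z^2)
 h(z) = sqrt(C1 + z^2)


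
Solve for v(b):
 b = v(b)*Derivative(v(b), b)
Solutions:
 v(b) = -sqrt(C1 + b^2)
 v(b) = sqrt(C1 + b^2)


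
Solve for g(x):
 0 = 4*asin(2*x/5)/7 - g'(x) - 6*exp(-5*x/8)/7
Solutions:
 g(x) = C1 + 4*x*asin(2*x/5)/7 + 2*sqrt(25 - 4*x^2)/7 + 48*exp(-5*x/8)/35


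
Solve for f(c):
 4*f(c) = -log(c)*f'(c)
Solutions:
 f(c) = C1*exp(-4*li(c))


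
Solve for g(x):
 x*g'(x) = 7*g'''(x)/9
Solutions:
 g(x) = C1 + Integral(C2*airyai(21^(2/3)*x/7) + C3*airybi(21^(2/3)*x/7), x)


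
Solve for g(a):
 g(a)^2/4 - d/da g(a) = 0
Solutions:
 g(a) = -4/(C1 + a)


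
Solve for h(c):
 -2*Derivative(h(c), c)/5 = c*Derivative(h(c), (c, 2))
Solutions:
 h(c) = C1 + C2*c^(3/5)


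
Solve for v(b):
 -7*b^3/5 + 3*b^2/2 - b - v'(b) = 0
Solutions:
 v(b) = C1 - 7*b^4/20 + b^3/2 - b^2/2


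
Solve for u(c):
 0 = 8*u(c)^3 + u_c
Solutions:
 u(c) = -sqrt(2)*sqrt(-1/(C1 - 8*c))/2
 u(c) = sqrt(2)*sqrt(-1/(C1 - 8*c))/2


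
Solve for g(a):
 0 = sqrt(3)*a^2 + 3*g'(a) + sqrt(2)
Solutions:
 g(a) = C1 - sqrt(3)*a^3/9 - sqrt(2)*a/3


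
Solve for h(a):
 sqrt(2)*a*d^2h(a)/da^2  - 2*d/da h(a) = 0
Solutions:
 h(a) = C1 + C2*a^(1 + sqrt(2))


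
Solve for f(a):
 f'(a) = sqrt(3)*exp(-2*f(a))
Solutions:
 f(a) = log(-sqrt(C1 + 2*sqrt(3)*a))
 f(a) = log(C1 + 2*sqrt(3)*a)/2


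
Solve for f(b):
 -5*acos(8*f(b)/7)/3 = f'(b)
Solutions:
 Integral(1/acos(8*_y/7), (_y, f(b))) = C1 - 5*b/3


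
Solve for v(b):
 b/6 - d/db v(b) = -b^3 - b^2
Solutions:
 v(b) = C1 + b^4/4 + b^3/3 + b^2/12


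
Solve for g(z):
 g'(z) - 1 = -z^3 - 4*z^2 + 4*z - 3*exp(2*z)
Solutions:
 g(z) = C1 - z^4/4 - 4*z^3/3 + 2*z^2 + z - 3*exp(2*z)/2


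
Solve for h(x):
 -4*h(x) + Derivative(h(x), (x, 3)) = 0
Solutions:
 h(x) = C3*exp(2^(2/3)*x) + (C1*sin(2^(2/3)*sqrt(3)*x/2) + C2*cos(2^(2/3)*sqrt(3)*x/2))*exp(-2^(2/3)*x/2)


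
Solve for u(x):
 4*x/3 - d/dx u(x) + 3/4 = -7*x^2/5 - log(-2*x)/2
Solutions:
 u(x) = C1 + 7*x^3/15 + 2*x^2/3 + x*log(-x)/2 + x*(1 + 2*log(2))/4


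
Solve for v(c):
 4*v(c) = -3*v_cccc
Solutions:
 v(c) = (C1*sin(3^(3/4)*c/3) + C2*cos(3^(3/4)*c/3))*exp(-3^(3/4)*c/3) + (C3*sin(3^(3/4)*c/3) + C4*cos(3^(3/4)*c/3))*exp(3^(3/4)*c/3)


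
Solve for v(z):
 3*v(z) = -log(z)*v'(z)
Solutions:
 v(z) = C1*exp(-3*li(z))


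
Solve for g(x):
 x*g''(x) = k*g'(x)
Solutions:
 g(x) = C1 + x^(re(k) + 1)*(C2*sin(log(x)*Abs(im(k))) + C3*cos(log(x)*im(k)))


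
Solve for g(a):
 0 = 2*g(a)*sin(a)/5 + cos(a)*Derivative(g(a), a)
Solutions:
 g(a) = C1*cos(a)^(2/5)


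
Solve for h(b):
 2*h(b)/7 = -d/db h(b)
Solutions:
 h(b) = C1*exp(-2*b/7)


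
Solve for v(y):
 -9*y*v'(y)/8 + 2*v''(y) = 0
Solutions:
 v(y) = C1 + C2*erfi(3*sqrt(2)*y/8)


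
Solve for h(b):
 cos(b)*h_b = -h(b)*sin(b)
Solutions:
 h(b) = C1*cos(b)


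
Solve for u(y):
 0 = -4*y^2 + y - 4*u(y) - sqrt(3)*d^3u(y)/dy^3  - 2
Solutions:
 u(y) = C3*exp(-2^(2/3)*3^(5/6)*y/3) - y^2 + y/4 + (C1*sin(2^(2/3)*3^(1/3)*y/2) + C2*cos(2^(2/3)*3^(1/3)*y/2))*exp(2^(2/3)*3^(5/6)*y/6) - 1/2


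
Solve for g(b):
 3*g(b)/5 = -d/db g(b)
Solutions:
 g(b) = C1*exp(-3*b/5)


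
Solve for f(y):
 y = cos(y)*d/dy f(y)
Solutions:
 f(y) = C1 + Integral(y/cos(y), y)


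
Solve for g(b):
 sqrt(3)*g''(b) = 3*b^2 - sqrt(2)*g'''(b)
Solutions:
 g(b) = C1 + C2*b + C3*exp(-sqrt(6)*b/2) + sqrt(3)*b^4/12 - sqrt(2)*b^3/3 + 2*sqrt(3)*b^2/3


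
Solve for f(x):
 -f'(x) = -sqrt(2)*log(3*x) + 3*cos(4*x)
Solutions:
 f(x) = C1 + sqrt(2)*x*(log(x) - 1) + sqrt(2)*x*log(3) - 3*sin(4*x)/4


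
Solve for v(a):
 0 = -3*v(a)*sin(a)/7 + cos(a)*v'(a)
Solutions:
 v(a) = C1/cos(a)^(3/7)


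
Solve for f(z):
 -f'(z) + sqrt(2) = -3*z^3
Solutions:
 f(z) = C1 + 3*z^4/4 + sqrt(2)*z


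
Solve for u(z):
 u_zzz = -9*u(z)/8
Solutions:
 u(z) = C3*exp(-3^(2/3)*z/2) + (C1*sin(3*3^(1/6)*z/4) + C2*cos(3*3^(1/6)*z/4))*exp(3^(2/3)*z/4)


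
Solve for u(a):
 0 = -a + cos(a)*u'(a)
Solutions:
 u(a) = C1 + Integral(a/cos(a), a)


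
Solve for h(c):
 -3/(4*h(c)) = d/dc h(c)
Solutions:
 h(c) = -sqrt(C1 - 6*c)/2
 h(c) = sqrt(C1 - 6*c)/2


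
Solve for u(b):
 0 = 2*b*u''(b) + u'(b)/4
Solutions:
 u(b) = C1 + C2*b^(7/8)


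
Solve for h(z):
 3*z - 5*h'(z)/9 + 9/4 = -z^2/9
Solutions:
 h(z) = C1 + z^3/15 + 27*z^2/10 + 81*z/20


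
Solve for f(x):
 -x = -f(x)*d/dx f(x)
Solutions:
 f(x) = -sqrt(C1 + x^2)
 f(x) = sqrt(C1 + x^2)


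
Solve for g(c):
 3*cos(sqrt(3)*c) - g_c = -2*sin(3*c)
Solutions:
 g(c) = C1 + sqrt(3)*sin(sqrt(3)*c) - 2*cos(3*c)/3


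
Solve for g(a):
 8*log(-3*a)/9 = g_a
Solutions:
 g(a) = C1 + 8*a*log(-a)/9 + 8*a*(-1 + log(3))/9


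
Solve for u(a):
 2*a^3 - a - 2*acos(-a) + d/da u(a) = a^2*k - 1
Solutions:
 u(a) = C1 - a^4/2 + a^3*k/3 + a^2/2 + 2*a*acos(-a) - a + 2*sqrt(1 - a^2)


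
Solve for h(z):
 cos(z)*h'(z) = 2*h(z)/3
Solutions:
 h(z) = C1*(sin(z) + 1)^(1/3)/(sin(z) - 1)^(1/3)


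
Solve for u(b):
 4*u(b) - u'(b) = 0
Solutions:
 u(b) = C1*exp(4*b)


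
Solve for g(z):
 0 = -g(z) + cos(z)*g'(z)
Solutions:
 g(z) = C1*sqrt(sin(z) + 1)/sqrt(sin(z) - 1)


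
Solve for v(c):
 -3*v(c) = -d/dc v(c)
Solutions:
 v(c) = C1*exp(3*c)


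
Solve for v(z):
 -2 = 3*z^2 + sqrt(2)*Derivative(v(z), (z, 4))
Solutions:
 v(z) = C1 + C2*z + C3*z^2 + C4*z^3 - sqrt(2)*z^6/240 - sqrt(2)*z^4/24


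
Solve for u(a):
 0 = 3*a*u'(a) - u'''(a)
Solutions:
 u(a) = C1 + Integral(C2*airyai(3^(1/3)*a) + C3*airybi(3^(1/3)*a), a)


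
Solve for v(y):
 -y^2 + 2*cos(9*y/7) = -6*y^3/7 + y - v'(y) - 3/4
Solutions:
 v(y) = C1 - 3*y^4/14 + y^3/3 + y^2/2 - 3*y/4 - 14*sin(9*y/7)/9


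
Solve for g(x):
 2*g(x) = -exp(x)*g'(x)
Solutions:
 g(x) = C1*exp(2*exp(-x))


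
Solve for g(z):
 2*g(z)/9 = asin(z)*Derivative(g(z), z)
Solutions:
 g(z) = C1*exp(2*Integral(1/asin(z), z)/9)


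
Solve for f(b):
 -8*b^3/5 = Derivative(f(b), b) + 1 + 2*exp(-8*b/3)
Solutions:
 f(b) = C1 - 2*b^4/5 - b + 3*exp(-8*b/3)/4


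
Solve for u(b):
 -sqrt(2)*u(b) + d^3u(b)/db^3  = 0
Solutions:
 u(b) = C3*exp(2^(1/6)*b) + (C1*sin(2^(1/6)*sqrt(3)*b/2) + C2*cos(2^(1/6)*sqrt(3)*b/2))*exp(-2^(1/6)*b/2)


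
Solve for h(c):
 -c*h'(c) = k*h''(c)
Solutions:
 h(c) = C1 + C2*sqrt(k)*erf(sqrt(2)*c*sqrt(1/k)/2)


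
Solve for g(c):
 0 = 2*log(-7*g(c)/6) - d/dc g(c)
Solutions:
 -Integral(1/(log(-_y) - log(6) + log(7)), (_y, g(c)))/2 = C1 - c


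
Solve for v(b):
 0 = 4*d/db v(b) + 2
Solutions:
 v(b) = C1 - b/2


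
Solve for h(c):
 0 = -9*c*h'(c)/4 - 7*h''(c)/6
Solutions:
 h(c) = C1 + C2*erf(3*sqrt(21)*c/14)


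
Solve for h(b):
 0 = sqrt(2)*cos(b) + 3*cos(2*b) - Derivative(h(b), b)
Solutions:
 h(b) = C1 + sqrt(2)*sin(b) + 3*sin(2*b)/2


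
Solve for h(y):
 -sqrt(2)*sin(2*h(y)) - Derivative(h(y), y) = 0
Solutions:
 h(y) = pi - acos((-C1 - exp(4*sqrt(2)*y))/(C1 - exp(4*sqrt(2)*y)))/2
 h(y) = acos((-C1 - exp(4*sqrt(2)*y))/(C1 - exp(4*sqrt(2)*y)))/2


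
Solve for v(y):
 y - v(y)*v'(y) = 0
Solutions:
 v(y) = -sqrt(C1 + y^2)
 v(y) = sqrt(C1 + y^2)


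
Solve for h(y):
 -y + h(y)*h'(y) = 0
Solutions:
 h(y) = -sqrt(C1 + y^2)
 h(y) = sqrt(C1 + y^2)


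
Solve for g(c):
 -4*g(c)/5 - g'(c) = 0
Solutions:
 g(c) = C1*exp(-4*c/5)


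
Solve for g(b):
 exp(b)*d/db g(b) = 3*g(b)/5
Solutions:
 g(b) = C1*exp(-3*exp(-b)/5)


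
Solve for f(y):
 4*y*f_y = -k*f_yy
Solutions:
 f(y) = C1 + C2*sqrt(k)*erf(sqrt(2)*y*sqrt(1/k))


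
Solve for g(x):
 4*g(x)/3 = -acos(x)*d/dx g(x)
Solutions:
 g(x) = C1*exp(-4*Integral(1/acos(x), x)/3)


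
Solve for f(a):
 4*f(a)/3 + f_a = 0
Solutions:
 f(a) = C1*exp(-4*a/3)


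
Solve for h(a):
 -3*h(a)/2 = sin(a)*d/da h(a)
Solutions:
 h(a) = C1*(cos(a) + 1)^(3/4)/(cos(a) - 1)^(3/4)


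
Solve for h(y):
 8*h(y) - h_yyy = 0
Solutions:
 h(y) = C3*exp(2*y) + (C1*sin(sqrt(3)*y) + C2*cos(sqrt(3)*y))*exp(-y)


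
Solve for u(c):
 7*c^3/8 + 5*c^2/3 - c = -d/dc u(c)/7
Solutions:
 u(c) = C1 - 49*c^4/32 - 35*c^3/9 + 7*c^2/2


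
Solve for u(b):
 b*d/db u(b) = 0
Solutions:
 u(b) = C1


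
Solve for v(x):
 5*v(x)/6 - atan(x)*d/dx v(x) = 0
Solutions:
 v(x) = C1*exp(5*Integral(1/atan(x), x)/6)
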